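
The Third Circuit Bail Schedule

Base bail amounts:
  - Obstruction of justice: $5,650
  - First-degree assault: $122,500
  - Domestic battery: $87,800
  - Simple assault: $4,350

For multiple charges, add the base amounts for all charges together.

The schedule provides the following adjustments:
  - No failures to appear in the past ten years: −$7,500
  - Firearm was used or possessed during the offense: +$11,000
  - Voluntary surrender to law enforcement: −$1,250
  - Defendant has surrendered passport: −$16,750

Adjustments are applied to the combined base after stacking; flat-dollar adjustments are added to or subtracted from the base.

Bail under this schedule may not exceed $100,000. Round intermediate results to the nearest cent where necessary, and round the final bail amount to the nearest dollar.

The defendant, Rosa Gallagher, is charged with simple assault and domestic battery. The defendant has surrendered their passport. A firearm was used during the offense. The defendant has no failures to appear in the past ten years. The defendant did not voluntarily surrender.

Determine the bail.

$78,900

Base amounts from the schedule: simple assault $4,350; domestic battery $87,800.
Stacking rule: sum of all bases. $4,350 + $87,800 = $92,150.
No failures to appear in the past ten years (−$7,500 flat): $92,150 − $7,500 = $84,650.
Firearm was used or possessed during the offense (+$11,000 flat): $84,650 + $11,000 = $95,650.
Defendant has surrendered passport (−$16,750 flat): $95,650 − $16,750 = $78,900.
$78,900 is within the $100,000 maximum.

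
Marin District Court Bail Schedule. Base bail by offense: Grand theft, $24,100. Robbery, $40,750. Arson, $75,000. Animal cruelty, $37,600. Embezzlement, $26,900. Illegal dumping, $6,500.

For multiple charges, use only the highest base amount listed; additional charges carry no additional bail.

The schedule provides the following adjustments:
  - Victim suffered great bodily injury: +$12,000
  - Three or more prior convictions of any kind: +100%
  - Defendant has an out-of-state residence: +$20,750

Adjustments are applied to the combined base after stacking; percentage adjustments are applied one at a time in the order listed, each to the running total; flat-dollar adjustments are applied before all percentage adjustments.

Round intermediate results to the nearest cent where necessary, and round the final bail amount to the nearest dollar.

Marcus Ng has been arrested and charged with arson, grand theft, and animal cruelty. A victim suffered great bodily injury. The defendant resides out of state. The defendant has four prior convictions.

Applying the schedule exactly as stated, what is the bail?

Base amounts from the schedule: arson $75,000; grand theft $24,100; animal cruelty $37,600.
Stacking rule: use the highest base only. Highest is arson at $75,000. Combined base = $75,000.
Victim suffered great bodily injury (+$12,000 flat): $75,000 + $12,000 = $87,000.
Defendant has an out-of-state residence (+$20,750 flat): $87,000 + $20,750 = $107,750.
Three or more prior convictions of any kind (+100%): $107,750 × 2 = $215,500.

$215,500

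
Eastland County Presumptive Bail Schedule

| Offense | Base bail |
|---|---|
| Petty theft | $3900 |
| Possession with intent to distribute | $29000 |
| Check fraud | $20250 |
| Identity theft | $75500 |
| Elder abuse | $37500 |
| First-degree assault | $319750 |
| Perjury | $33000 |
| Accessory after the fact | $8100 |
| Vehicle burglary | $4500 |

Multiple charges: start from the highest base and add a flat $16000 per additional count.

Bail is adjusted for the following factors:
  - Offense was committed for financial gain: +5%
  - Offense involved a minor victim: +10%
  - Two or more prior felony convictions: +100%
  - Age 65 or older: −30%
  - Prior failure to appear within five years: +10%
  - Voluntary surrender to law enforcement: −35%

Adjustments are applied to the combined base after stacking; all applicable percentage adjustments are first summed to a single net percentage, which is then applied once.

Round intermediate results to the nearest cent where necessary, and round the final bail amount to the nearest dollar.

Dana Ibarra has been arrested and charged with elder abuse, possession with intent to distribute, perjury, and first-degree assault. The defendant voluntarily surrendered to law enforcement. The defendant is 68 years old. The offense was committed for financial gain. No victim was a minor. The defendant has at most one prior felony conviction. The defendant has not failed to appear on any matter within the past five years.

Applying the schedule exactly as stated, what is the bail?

Base amounts from the schedule: elder abuse $37500; possession with intent to distribute $29000; perjury $33000; first-degree assault $319750.
Stacking rule: highest base plus $16000 per additional charge. Highest is first-degree assault at $319750; 3 additional charges → +$48000. Combined base = $367750.
Net percentage adjustment: +5% −30% −35% = −60%. $367750 × 0.4 = $147100.

$147100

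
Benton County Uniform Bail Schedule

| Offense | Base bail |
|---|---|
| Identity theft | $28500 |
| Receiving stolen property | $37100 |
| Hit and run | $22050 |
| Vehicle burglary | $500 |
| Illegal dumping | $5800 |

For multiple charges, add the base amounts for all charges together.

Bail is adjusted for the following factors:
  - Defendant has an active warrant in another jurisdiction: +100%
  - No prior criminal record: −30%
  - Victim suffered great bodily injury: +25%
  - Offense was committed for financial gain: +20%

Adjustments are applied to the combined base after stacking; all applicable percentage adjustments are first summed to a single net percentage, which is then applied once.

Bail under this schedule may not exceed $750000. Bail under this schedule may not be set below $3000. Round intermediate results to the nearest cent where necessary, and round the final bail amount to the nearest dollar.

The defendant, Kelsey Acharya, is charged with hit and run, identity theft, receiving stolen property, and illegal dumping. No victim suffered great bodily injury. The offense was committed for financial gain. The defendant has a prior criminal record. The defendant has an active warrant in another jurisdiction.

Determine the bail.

Base amounts from the schedule: hit and run $22050; identity theft $28500; receiving stolen property $37100; illegal dumping $5800.
Stacking rule: sum of all bases. $22050 + $28500 + $37100 + $5800 = $93450.
Net percentage adjustment: +100% +20% = +120%. $93450 × 2.2 = $205590.
$205590 is within the $750000 maximum.
$205590 is at or above the $3000 minimum.

$205590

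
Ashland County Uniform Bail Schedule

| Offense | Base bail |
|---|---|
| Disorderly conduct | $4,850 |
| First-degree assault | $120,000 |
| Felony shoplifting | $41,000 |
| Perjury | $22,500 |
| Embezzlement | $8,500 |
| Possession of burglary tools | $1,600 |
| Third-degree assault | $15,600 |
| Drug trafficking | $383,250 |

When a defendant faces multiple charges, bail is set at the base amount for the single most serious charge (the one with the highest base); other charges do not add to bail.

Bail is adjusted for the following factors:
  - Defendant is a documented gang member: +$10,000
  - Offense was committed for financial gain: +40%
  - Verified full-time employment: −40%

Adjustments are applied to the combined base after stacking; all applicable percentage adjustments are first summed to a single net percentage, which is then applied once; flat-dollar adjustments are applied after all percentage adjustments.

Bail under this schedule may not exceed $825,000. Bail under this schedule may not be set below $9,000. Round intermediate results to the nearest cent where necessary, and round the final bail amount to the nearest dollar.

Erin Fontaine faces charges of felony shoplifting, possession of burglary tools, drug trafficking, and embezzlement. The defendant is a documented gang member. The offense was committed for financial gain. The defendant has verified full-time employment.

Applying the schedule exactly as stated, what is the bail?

$393,250

Base amounts from the schedule: felony shoplifting $41,000; possession of burglary tools $1,600; drug trafficking $383,250; embezzlement $8,500.
Stacking rule: use the highest base only. Highest is drug trafficking at $383,250. Combined base = $383,250.
Net percentage adjustment: +40% −40% = +0%. $383,250 × 1 = $383,250.
Defendant is a documented gang member (+$10,000 flat): $383,250 + $10,000 = $393,250.
$393,250 is within the $825,000 maximum.
$393,250 is at or above the $9,000 minimum.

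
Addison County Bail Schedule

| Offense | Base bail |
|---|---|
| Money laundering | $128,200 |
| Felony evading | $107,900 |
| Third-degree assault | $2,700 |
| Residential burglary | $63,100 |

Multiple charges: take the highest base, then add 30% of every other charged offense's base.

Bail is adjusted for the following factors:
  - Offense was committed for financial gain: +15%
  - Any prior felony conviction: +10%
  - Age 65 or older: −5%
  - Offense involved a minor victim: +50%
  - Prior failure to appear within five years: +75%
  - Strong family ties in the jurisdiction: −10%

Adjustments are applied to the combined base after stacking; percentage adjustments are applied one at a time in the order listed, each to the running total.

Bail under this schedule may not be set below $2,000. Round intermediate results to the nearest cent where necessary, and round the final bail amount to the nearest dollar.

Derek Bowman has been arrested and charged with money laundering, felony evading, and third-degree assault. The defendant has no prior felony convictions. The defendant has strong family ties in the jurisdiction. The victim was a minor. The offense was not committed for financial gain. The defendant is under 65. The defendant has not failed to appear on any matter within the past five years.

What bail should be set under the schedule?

$217,863

Base amounts from the schedule: money laundering $128,200; felony evading $107,900; third-degree assault $2,700.
Stacking rule: highest base plus 30% of each additional charge. Highest is money laundering at $128,200. Additional: $107,900 × 30% = $32,370; $2,700 × 30% = $810. Combined base = $128,200 + $33,180 = $161,380.
Offense involved a minor victim (+50%): $161,380 × 1.5 = $242,070.
Strong family ties in the jurisdiction (−10%): $242,070 × 0.9 = $217,863.
$217,863 is at or above the $2,000 minimum.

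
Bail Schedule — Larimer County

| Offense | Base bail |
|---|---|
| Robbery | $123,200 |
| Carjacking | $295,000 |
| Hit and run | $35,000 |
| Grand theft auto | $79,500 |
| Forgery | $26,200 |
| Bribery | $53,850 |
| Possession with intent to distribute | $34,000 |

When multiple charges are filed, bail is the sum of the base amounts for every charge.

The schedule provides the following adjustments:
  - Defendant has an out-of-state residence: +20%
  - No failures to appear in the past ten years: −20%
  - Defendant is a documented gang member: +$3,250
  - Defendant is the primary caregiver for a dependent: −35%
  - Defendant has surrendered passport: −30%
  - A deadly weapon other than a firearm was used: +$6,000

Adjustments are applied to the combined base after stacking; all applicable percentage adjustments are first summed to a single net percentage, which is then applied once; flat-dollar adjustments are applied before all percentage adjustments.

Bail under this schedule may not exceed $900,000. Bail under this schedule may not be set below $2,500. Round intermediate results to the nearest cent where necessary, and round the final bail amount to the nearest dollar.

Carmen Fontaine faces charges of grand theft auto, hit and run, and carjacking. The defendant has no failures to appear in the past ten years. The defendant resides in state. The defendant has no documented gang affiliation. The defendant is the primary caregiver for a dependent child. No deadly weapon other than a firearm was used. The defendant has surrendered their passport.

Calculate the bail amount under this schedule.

Base amounts from the schedule: grand theft auto $79,500; hit and run $35,000; carjacking $295,000.
Stacking rule: sum of all bases. $79,500 + $35,000 + $295,000 = $409,500.
Net percentage adjustment: −20% −35% −30% = −85%. $409,500 × 0.15 = $61,425.
$61,425 is within the $900,000 maximum.
$61,425 is at or above the $2,500 minimum.

$61,425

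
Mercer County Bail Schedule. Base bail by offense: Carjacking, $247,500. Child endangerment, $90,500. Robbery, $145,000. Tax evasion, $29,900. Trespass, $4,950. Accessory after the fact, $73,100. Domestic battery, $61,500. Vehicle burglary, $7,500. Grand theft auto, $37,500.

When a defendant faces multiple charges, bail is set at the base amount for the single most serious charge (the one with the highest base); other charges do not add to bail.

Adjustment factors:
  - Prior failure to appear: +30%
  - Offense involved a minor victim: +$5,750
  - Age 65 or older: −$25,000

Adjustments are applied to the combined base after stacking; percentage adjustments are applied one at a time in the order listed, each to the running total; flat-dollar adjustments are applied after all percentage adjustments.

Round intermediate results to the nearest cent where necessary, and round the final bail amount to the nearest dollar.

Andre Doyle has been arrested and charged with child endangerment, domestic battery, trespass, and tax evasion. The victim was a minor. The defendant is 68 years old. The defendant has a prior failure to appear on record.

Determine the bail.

$98,400

Base amounts from the schedule: child endangerment $90,500; domestic battery $61,500; trespass $4,950; tax evasion $29,900.
Stacking rule: use the highest base only. Highest is child endangerment at $90,500. Combined base = $90,500.
Prior failure to appear (+30%): $90,500 × 1.3 = $117,650.
Offense involved a minor victim (+$5,750 flat): $117,650 + $5,750 = $123,400.
Age 65 or older (−$25,000 flat): $123,400 − $25,000 = $98,400.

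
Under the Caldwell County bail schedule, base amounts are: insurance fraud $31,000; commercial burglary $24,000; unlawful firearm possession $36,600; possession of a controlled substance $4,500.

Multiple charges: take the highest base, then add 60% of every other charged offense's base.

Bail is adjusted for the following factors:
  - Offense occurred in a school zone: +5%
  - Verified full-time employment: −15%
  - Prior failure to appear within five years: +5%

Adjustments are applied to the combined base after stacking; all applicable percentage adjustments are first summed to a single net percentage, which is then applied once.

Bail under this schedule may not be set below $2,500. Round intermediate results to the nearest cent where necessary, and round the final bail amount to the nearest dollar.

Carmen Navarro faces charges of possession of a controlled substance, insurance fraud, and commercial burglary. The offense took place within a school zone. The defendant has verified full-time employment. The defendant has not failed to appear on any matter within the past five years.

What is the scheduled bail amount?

Base amounts from the schedule: possession of a controlled substance $4,500; insurance fraud $31,000; commercial burglary $24,000.
Stacking rule: highest base plus 60% of each additional charge. Highest is insurance fraud at $31,000. Additional: $4,500 × 60% = $2,700; $24,000 × 60% = $14,400. Combined base = $31,000 + $17,100 = $48,100.
Net percentage adjustment: +5% −15% = −10%. $48,100 × 0.9 = $43,290.
$43,290 is at or above the $2,500 minimum.

$43,290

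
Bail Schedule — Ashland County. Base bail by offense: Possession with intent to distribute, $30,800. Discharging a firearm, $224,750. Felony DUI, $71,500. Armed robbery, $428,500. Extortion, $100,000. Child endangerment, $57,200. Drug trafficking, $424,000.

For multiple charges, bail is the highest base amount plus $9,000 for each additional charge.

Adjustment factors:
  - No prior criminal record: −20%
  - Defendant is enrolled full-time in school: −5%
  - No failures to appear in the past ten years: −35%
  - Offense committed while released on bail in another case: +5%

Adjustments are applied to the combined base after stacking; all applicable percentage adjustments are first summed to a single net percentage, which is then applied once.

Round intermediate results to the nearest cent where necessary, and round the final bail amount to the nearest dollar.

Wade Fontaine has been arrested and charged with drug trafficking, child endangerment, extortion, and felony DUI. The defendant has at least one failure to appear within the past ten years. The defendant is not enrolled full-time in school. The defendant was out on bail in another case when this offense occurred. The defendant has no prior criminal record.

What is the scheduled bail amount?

$383,350

Base amounts from the schedule: drug trafficking $424,000; child endangerment $57,200; extortion $100,000; felony DUI $71,500.
Stacking rule: highest base plus $9,000 per additional charge. Highest is drug trafficking at $424,000; 3 additional charges → +$27,000. Combined base = $451,000.
Net percentage adjustment: −20% +5% = −15%. $451,000 × 0.85 = $383,350.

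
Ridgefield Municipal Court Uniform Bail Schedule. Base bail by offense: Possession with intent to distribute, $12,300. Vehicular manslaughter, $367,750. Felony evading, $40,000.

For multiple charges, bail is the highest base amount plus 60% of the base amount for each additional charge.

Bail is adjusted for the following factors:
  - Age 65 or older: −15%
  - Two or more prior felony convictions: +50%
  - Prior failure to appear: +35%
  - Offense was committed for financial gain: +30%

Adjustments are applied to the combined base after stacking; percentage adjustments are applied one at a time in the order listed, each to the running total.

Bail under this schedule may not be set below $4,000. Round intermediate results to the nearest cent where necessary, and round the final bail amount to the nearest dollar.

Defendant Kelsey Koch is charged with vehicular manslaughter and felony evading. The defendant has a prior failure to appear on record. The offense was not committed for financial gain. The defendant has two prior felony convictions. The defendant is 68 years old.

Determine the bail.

$674,300

Base amounts from the schedule: vehicular manslaughter $367,750; felony evading $40,000.
Stacking rule: highest base plus 60% of each additional charge. Highest is vehicular manslaughter at $367,750. Additional: $40,000 × 60% = $24,000. Combined base = $367,750 + $24,000 = $391,750.
Age 65 or older (−15%): $391,750 × 0.85 = $332,987.50.
Two or more prior felony convictions (+50%): $332,987.50 × 1.5 = $499,481.25.
Prior failure to appear (+35%): $499,481.25 × 1.35 = $674,299.69.
$674,299.69 is at or above the $4,000 minimum.
Rounded to the nearest dollar: $674,300.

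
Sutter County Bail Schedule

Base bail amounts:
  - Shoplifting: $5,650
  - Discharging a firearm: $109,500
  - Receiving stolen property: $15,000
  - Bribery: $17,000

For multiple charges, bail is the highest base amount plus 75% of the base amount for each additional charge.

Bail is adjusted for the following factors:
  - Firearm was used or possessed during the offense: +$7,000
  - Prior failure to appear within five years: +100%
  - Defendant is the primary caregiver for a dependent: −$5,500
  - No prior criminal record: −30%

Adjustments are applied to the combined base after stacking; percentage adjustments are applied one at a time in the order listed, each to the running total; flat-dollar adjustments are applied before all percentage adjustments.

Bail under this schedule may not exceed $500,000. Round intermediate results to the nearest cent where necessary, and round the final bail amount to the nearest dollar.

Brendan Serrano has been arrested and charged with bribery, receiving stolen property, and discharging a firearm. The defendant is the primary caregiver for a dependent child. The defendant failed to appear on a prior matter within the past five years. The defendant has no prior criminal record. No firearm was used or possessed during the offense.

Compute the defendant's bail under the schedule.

Base amounts from the schedule: bribery $17,000; receiving stolen property $15,000; discharging a firearm $109,500.
Stacking rule: highest base plus 75% of each additional charge. Highest is discharging a firearm at $109,500. Additional: $17,000 × 75% = $12,750; $15,000 × 75% = $11,250. Combined base = $109,500 + $24,000 = $133,500.
Defendant is the primary caregiver for a dependent (−$5,500 flat): $133,500 − $5,500 = $128,000.
Prior failure to appear within five years (+100%): $128,000 × 2 = $256,000.
No prior criminal record (−30%): $256,000 × 0.7 = $179,200.
$179,200 is within the $500,000 maximum.

$179,200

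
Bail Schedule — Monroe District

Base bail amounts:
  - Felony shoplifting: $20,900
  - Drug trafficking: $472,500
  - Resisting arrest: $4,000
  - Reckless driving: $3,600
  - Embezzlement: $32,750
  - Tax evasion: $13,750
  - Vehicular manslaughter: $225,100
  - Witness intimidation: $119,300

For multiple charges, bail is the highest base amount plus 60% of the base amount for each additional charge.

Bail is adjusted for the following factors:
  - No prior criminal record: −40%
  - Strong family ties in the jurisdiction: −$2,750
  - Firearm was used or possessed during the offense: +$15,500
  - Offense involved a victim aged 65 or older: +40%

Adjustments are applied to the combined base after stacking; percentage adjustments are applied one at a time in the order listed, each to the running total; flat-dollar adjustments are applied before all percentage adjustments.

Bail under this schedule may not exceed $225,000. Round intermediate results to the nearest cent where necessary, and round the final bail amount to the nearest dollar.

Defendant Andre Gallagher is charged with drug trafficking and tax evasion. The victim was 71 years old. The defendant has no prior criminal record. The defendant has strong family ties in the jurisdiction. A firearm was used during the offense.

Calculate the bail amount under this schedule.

Base amounts from the schedule: drug trafficking $472,500; tax evasion $13,750.
Stacking rule: highest base plus 60% of each additional charge. Highest is drug trafficking at $472,500. Additional: $13,750 × 60% = $8,250. Combined base = $472,500 + $8,250 = $480,750.
Strong family ties in the jurisdiction (−$2,750 flat): $480,750 − $2,750 = $478,000.
Firearm was used or possessed during the offense (+$15,500 flat): $478,000 + $15,500 = $493,500.
No prior criminal record (−40%): $493,500 × 0.6 = $296,100.
Offense involved a victim aged 65 or older (+40%): $296,100 × 1.4 = $414,540.
Result $414,540 exceeds the maximum of $225,000; bail is capped at $225,000.

$225,000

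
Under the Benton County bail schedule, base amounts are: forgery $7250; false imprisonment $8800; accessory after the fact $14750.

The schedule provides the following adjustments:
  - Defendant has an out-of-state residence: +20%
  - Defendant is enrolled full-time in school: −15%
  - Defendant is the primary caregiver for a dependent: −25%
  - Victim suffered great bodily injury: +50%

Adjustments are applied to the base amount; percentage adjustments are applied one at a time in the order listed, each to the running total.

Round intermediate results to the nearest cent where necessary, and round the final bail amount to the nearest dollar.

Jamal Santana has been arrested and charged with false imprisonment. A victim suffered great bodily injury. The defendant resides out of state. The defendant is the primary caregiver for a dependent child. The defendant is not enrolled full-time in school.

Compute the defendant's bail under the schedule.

$11880

Base amounts from the schedule: false imprisonment $8800.
Single charge. Combined base = $8800.
Defendant has an out-of-state residence (+20%): $8800 × 1.2 = $10560.
Defendant is the primary caregiver for a dependent (−25%): $10560 × 0.75 = $7920.
Victim suffered great bodily injury (+50%): $7920 × 1.5 = $11880.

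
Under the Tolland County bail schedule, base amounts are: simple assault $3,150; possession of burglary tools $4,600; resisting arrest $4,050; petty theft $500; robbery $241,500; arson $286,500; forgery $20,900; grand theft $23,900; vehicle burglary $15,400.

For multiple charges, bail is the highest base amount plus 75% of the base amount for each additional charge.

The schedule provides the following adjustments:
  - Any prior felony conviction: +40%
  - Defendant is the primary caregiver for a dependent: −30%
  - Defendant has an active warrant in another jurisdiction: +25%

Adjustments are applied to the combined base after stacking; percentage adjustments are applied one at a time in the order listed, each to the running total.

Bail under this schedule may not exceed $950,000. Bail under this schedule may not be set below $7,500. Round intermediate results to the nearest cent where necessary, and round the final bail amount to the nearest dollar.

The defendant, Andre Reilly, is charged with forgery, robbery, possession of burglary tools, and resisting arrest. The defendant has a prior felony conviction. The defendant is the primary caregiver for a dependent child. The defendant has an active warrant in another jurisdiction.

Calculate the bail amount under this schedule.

Base amounts from the schedule: forgery $20,900; robbery $241,500; possession of burglary tools $4,600; resisting arrest $4,050.
Stacking rule: highest base plus 75% of each additional charge. Highest is robbery at $241,500. Additional: $20,900 × 75% = $15,675; $4,600 × 75% = $3,450; $4,050 × 75% = $3,037.50. Combined base = $241,500 + $22,162.50 = $263,662.50.
Any prior felony conviction (+40%): $263,662.50 × 1.4 = $369,127.50.
Defendant is the primary caregiver for a dependent (−30%): $369,127.50 × 0.7 = $258,389.25.
Defendant has an active warrant in another jurisdiction (+25%): $258,389.25 × 1.25 = $322,986.56.
$322,986.56 is within the $950,000 maximum.
$322,986.56 is at or above the $7,500 minimum.
Rounded to the nearest dollar: $322,987.

$322,987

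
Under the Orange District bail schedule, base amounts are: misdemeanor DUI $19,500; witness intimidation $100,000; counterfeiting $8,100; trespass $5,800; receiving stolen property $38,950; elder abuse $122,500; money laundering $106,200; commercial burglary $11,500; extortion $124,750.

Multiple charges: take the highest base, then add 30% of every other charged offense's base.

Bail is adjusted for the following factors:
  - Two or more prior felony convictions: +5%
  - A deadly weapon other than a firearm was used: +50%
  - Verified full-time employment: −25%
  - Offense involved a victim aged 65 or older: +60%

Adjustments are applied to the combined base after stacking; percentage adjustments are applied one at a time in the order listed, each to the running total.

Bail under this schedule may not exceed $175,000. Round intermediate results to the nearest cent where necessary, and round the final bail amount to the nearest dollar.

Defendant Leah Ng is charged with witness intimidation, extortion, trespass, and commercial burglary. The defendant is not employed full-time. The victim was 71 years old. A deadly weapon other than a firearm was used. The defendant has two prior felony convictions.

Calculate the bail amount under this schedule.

Base amounts from the schedule: witness intimidation $100,000; extortion $124,750; trespass $5,800; commercial burglary $11,500.
Stacking rule: highest base plus 30% of each additional charge. Highest is extortion at $124,750. Additional: $100,000 × 30% = $30,000; $5,800 × 30% = $1,740; $11,500 × 30% = $3,450. Combined base = $124,750 + $35,190 = $159,940.
Two or more prior felony convictions (+5%): $159,940 × 1.05 = $167,937.
A deadly weapon other than a firearm was used (+50%): $167,937 × 1.5 = $251,905.50.
Offense involved a victim aged 65 or older (+60%): $251,905.50 × 1.6 = $403,048.80.
Result $403,048.80 exceeds the maximum of $175,000; bail is capped at $175,000.

$175,000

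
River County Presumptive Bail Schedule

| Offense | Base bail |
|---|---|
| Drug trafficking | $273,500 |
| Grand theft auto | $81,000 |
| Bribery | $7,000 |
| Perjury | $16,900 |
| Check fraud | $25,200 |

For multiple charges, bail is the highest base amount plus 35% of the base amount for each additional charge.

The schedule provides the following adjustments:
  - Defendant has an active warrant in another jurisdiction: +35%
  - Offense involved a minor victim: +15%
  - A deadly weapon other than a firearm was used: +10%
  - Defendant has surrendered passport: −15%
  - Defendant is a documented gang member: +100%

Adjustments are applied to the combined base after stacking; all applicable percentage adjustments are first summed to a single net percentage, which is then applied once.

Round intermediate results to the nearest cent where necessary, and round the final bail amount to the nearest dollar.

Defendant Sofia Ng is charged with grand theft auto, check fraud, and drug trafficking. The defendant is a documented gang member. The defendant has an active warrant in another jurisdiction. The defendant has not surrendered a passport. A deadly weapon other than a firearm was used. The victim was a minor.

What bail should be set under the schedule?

$807,742

Base amounts from the schedule: grand theft auto $81,000; check fraud $25,200; drug trafficking $273,500.
Stacking rule: highest base plus 35% of each additional charge. Highest is drug trafficking at $273,500. Additional: $81,000 × 35% = $28,350; $25,200 × 35% = $8,820. Combined base = $273,500 + $37,170 = $310,670.
Net percentage adjustment: +35% +15% +10% +100% = +160%. $310,670 × 2.6 = $807,742.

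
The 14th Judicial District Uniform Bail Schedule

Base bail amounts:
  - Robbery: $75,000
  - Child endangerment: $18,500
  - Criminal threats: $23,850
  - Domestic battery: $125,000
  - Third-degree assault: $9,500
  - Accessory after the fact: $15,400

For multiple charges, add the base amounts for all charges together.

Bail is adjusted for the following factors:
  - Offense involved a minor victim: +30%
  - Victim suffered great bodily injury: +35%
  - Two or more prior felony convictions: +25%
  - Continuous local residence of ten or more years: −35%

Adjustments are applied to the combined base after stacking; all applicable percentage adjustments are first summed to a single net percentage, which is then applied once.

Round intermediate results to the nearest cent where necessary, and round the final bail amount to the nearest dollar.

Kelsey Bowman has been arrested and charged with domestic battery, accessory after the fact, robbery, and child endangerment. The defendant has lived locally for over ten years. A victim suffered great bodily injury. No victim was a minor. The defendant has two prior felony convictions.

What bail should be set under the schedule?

$292,375

Base amounts from the schedule: domestic battery $125,000; accessory after the fact $15,400; robbery $75,000; child endangerment $18,500.
Stacking rule: sum of all bases. $125,000 + $15,400 + $75,000 + $18,500 = $233,900.
Net percentage adjustment: +35% +25% −35% = +25%. $233,900 × 1.25 = $292,375.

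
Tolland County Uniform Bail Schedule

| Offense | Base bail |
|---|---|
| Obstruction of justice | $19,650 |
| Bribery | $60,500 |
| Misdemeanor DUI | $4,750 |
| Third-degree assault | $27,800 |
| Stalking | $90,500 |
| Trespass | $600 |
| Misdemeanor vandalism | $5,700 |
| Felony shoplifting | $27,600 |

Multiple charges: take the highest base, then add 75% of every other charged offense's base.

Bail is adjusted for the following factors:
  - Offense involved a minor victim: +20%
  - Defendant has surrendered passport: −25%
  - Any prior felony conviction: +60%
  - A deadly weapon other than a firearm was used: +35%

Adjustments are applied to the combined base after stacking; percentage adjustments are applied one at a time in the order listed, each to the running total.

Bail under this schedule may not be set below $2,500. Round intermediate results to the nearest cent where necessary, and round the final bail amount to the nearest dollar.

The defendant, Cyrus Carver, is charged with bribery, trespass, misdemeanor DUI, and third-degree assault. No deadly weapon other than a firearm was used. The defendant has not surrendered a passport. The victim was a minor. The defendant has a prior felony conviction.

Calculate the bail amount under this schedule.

$163,896

Base amounts from the schedule: bribery $60,500; trespass $600; misdemeanor DUI $4,750; third-degree assault $27,800.
Stacking rule: highest base plus 75% of each additional charge. Highest is bribery at $60,500. Additional: $600 × 75% = $450; $4,750 × 75% = $3,562.50; $27,800 × 75% = $20,850. Combined base = $60,500 + $24,862.50 = $85,362.50.
Offense involved a minor victim (+20%): $85,362.50 × 1.2 = $102,435.
Any prior felony conviction (+60%): $102,435 × 1.6 = $163,896.
$163,896 is at or above the $2,500 minimum.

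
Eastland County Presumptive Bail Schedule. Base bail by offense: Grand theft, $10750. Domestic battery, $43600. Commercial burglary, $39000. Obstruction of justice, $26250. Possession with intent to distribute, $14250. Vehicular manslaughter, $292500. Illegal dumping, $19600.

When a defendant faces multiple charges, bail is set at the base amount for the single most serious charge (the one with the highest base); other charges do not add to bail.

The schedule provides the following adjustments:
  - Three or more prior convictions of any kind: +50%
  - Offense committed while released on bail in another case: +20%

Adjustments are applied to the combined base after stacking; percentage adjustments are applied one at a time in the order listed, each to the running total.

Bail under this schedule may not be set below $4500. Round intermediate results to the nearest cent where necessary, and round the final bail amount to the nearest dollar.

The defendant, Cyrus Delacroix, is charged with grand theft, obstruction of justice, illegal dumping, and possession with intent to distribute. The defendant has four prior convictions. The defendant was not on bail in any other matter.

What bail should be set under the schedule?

Base amounts from the schedule: grand theft $10750; obstruction of justice $26250; illegal dumping $19600; possession with intent to distribute $14250.
Stacking rule: use the highest base only. Highest is obstruction of justice at $26250. Combined base = $26250.
Three or more prior convictions of any kind (+50%): $26250 × 1.5 = $39375.
$39375 is at or above the $4500 minimum.

$39375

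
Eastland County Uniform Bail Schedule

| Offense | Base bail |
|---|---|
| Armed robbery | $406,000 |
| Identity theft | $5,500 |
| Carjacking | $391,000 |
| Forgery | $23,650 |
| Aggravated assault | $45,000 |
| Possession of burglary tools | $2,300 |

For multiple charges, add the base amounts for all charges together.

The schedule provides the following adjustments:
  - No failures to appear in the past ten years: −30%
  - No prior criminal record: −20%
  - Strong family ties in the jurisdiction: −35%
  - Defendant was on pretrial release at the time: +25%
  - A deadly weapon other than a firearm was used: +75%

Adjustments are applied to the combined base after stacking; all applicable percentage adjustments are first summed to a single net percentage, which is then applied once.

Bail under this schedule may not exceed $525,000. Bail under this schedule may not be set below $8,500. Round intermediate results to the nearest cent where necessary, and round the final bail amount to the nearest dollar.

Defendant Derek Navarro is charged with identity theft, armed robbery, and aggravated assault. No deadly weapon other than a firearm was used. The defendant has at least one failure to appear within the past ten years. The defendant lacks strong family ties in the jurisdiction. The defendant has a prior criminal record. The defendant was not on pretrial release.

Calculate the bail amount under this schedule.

$456,500

Base amounts from the schedule: identity theft $5,500; armed robbery $406,000; aggravated assault $45,000.
Stacking rule: sum of all bases. $5,500 + $406,000 + $45,000 = $456,500.
No adjustment factors apply to this defendant.
$456,500 is within the $525,000 maximum.
$456,500 is at or above the $8,500 minimum.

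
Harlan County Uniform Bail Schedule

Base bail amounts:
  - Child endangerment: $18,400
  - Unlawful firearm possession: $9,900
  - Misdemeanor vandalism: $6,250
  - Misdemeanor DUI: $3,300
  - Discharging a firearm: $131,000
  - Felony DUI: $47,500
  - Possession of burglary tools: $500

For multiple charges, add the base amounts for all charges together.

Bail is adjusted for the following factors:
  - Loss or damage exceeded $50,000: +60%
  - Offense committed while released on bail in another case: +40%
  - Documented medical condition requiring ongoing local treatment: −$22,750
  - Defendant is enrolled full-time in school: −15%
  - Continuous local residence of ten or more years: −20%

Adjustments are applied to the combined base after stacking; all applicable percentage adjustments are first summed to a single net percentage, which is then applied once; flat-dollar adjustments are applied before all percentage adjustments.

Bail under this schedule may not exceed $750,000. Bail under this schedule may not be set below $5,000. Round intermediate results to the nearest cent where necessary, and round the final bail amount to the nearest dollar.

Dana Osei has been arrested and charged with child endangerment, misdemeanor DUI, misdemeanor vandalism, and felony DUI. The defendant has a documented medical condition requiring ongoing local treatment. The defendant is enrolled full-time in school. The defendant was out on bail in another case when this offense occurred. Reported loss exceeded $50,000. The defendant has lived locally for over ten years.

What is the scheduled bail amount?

$86,955

Base amounts from the schedule: child endangerment $18,400; misdemeanor DUI $3,300; misdemeanor vandalism $6,250; felony DUI $47,500.
Stacking rule: sum of all bases. $18,400 + $3,300 + $6,250 + $47,500 = $75,450.
Documented medical condition requiring ongoing local treatment (−$22,750 flat): $75,450 − $22,750 = $52,700.
Net percentage adjustment: +60% +40% −15% −20% = +65%. $52,700 × 1.65 = $86,955.
$86,955 is within the $750,000 maximum.
$86,955 is at or above the $5,000 minimum.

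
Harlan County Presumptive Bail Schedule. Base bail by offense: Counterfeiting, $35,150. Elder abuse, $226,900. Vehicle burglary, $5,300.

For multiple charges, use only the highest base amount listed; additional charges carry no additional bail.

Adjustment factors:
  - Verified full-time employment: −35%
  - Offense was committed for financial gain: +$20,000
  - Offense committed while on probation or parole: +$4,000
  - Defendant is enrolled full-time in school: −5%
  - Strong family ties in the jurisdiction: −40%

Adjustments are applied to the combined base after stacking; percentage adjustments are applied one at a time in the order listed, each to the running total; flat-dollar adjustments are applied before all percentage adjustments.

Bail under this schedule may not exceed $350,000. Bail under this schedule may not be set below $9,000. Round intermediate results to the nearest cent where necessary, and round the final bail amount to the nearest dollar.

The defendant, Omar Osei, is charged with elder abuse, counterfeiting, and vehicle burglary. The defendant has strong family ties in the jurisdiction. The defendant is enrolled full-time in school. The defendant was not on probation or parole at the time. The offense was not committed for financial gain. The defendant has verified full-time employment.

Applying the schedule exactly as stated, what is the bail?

$84,066

Base amounts from the schedule: elder abuse $226,900; counterfeiting $35,150; vehicle burglary $5,300.
Stacking rule: use the highest base only. Highest is elder abuse at $226,900. Combined base = $226,900.
Verified full-time employment (−35%): $226,900 × 0.65 = $147,485.
Defendant is enrolled full-time in school (−5%): $147,485 × 0.95 = $140,110.75.
Strong family ties in the jurisdiction (−40%): $140,110.75 × 0.6 = $84,066.45.
$84,066.45 is within the $350,000 maximum.
$84,066.45 is at or above the $9,000 minimum.
Rounded to the nearest dollar: $84,066.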